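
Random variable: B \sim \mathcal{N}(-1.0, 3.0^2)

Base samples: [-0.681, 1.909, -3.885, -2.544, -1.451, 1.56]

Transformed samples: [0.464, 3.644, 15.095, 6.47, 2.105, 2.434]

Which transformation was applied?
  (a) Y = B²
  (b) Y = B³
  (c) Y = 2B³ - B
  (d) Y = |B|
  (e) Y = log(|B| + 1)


Checking option (a) Y = B²:
  B = -0.681 -> Y = 0.464 ✓
  B = 1.909 -> Y = 3.644 ✓
  B = -3.885 -> Y = 15.095 ✓
All samples match this transformation.

(a) B²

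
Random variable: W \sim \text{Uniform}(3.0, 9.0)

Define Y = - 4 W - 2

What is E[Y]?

For Y = -4W - 2:
E[Y] = -4 * E[W] - 2
E[W] = (3 + 9)/2 = 6
E[Y] = -4 * 6 - 2 = -26

-26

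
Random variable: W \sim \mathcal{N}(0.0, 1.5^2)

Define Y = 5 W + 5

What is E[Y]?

For Y = 5W + 5:
E[Y] = 5 * E[W] + 5
E[W] = 0.0 = 0
E[Y] = 5 * 0 + 5 = 5

5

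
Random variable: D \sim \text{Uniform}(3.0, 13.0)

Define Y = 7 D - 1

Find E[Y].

For Y = 7D - 1:
E[Y] = 7 * E[D] - 1
E[D] = (3 + 13)/2 = 8
E[Y] = 7 * 8 - 1 = 55

55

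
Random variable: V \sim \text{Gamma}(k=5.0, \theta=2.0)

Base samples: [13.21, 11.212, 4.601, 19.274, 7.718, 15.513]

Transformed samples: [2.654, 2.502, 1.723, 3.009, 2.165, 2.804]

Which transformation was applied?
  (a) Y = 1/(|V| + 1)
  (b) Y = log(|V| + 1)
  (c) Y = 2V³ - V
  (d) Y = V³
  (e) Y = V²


Checking option (b) Y = log(|V| + 1):
  V = 13.21 -> Y = 2.654 ✓
  V = 11.212 -> Y = 2.502 ✓
  V = 4.601 -> Y = 1.723 ✓
All samples match this transformation.

(b) log(|V| + 1)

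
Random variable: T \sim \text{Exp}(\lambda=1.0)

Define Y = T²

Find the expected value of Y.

E[T²] = Var(T) + (E[T])² = 1 + 1 = 2

2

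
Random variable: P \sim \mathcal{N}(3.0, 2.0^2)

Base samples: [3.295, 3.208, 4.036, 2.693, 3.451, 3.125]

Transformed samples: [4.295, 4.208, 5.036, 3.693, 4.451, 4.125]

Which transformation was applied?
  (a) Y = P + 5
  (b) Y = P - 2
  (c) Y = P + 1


Checking option (c) Y = P + 1:
  P = 3.295 -> Y = 4.295 ✓
  P = 3.208 -> Y = 4.208 ✓
  P = 4.036 -> Y = 5.036 ✓
All samples match this transformation.

(c) P + 1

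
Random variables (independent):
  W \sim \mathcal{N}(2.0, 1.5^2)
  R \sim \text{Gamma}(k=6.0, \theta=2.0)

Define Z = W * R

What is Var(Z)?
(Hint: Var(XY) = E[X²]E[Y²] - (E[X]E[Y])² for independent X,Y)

Var(XY) = E[X²]E[Y²] - (E[X]E[Y])²
E[W] = 2, Var(W) = 2.25
E[R] = 12, Var(R) = 24
E[W²] = 2.25 + 2² = 6.25
E[R²] = 24 + 12² = 168
Var(Z) = 6.25*168 - (2*12)²
= 1050 - 576 = 474

474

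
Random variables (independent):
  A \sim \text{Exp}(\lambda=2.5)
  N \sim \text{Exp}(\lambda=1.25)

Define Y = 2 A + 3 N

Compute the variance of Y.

For independent RVs: Var(aX + bY) = a²Var(X) + b²Var(Y)
Var(A) = 0.16
Var(N) = 0.64
Var(Y) = 2²*0.16 + 3²*0.64
= 4*0.16 + 9*0.64 = 6.4

6.4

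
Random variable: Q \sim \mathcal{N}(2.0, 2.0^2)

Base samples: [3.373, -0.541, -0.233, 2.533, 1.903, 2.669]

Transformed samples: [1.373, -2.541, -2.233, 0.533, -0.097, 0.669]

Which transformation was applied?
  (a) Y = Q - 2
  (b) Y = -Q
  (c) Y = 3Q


Checking option (a) Y = Q - 2:
  Q = 3.373 -> Y = 1.373 ✓
  Q = -0.541 -> Y = -2.541 ✓
  Q = -0.233 -> Y = -2.233 ✓
All samples match this transformation.

(a) Q - 2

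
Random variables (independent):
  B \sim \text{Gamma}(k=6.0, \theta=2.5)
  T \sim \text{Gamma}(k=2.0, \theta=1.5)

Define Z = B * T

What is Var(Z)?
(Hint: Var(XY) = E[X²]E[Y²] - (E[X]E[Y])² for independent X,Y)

Var(XY) = E[X²]E[Y²] - (E[X]E[Y])²
E[B] = 15, Var(B) = 37.5
E[T] = 3, Var(T) = 4.5
E[B²] = 37.5 + 15² = 262.5
E[T²] = 4.5 + 3² = 13.5
Var(Z) = 262.5*13.5 - (15*3)²
= 3543.75 - 2025 = 1518.75

1518.75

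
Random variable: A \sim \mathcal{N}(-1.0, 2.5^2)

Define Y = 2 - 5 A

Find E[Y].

For Y = -5A + 2:
E[Y] = -5 * E[A] + 2
E[A] = -1.0 = -1
E[Y] = -5 * (-1) + 2 = 7

7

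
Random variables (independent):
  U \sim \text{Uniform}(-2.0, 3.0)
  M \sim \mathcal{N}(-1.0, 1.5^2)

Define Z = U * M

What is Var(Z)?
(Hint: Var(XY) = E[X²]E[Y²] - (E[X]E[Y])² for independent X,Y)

Var(XY) = E[X²]E[Y²] - (E[X]E[Y])²
E[U] = 0.5, Var(U) = 2.0833333
E[M] = -1, Var(M) = 2.25
E[U²] = 2.0833333 + 0.5² = 2.3333333
E[M²] = 2.25 + (-1)² = 3.25
Var(Z) = 2.3333333*3.25 - (0.5*(-1))²
= 7.5833333 - 0.25 = 7.3333333

7.3333333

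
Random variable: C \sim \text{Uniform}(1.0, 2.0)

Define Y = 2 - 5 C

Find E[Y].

For Y = -5C + 2:
E[Y] = -5 * E[C] + 2
E[C] = (1 + 2)/2 = 1.5
E[Y] = -5 * 1.5 + 2 = -5.5

-5.5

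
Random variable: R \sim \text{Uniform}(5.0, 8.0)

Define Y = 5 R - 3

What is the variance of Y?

For Y = aR + b: Var(Y) = a² * Var(R)
Var(R) = (8 - 5)^2/12 = 0.75
Var(Y) = 5² * 0.75 = 25 * 0.75 = 18.75

18.75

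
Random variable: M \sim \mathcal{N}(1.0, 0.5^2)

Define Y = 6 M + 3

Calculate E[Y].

For Y = 6M + 3:
E[Y] = 6 * E[M] + 3
E[M] = 1.0 = 1
E[Y] = 6 * 1 + 3 = 9

9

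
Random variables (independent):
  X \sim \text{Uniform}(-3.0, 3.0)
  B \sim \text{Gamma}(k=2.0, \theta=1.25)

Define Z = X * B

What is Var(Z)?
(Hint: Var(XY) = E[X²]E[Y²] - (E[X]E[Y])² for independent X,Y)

Var(XY) = E[X²]E[Y²] - (E[X]E[Y])²
E[X] = 0, Var(X) = 3
E[B] = 2.5, Var(B) = 3.125
E[X²] = 3 + 0² = 3
E[B²] = 3.125 + 2.5² = 9.375
Var(Z) = 3*9.375 - (0*2.5)²
= 28.125 - 0 = 28.125

28.125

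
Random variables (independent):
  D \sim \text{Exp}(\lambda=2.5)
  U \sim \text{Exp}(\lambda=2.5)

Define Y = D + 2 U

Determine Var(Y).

For independent RVs: Var(aX + bY) = a²Var(X) + b²Var(Y)
Var(D) = 0.16
Var(U) = 0.16
Var(Y) = 1²*0.16 + 2²*0.16
= 1*0.16 + 4*0.16 = 0.8

0.8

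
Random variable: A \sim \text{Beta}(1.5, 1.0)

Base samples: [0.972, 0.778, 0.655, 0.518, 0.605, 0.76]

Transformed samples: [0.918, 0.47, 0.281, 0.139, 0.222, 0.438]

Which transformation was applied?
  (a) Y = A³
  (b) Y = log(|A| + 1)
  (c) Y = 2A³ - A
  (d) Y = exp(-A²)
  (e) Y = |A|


Checking option (a) Y = A³:
  A = 0.972 -> Y = 0.918 ✓
  A = 0.778 -> Y = 0.47 ✓
  A = 0.655 -> Y = 0.281 ✓
All samples match this transformation.

(a) A³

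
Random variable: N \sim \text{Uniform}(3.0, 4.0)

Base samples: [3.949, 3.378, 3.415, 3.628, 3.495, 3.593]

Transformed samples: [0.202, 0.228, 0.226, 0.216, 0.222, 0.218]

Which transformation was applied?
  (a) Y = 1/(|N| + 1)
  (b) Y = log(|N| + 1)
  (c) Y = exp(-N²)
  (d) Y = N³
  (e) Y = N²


Checking option (a) Y = 1/(|N| + 1):
  N = 3.949 -> Y = 0.202 ✓
  N = 3.378 -> Y = 0.228 ✓
  N = 3.415 -> Y = 0.226 ✓
All samples match this transformation.

(a) 1/(|N| + 1)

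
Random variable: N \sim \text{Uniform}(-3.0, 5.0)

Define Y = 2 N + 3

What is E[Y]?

For Y = 2N + 3:
E[Y] = 2 * E[N] + 3
E[N] = (-3 + 5)/2 = 1
E[Y] = 2 * 1 + 3 = 5

5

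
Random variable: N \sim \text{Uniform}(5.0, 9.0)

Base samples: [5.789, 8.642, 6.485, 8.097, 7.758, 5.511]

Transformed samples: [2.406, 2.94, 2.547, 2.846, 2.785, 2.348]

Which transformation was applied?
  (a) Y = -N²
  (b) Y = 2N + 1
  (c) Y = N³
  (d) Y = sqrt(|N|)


Checking option (d) Y = sqrt(|N|):
  N = 5.789 -> Y = 2.406 ✓
  N = 8.642 -> Y = 2.94 ✓
  N = 6.485 -> Y = 2.547 ✓
All samples match this transformation.

(d) sqrt(|N|)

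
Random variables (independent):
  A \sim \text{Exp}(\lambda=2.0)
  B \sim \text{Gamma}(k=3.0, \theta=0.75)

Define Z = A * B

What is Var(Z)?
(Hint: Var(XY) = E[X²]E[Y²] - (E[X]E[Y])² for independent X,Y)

Var(XY) = E[X²]E[Y²] - (E[X]E[Y])²
E[A] = 0.5, Var(A) = 0.25
E[B] = 2.25, Var(B) = 1.6875
E[A²] = 0.25 + 0.5² = 0.5
E[B²] = 1.6875 + 2.25² = 6.75
Var(Z) = 0.5*6.75 - (0.5*2.25)²
= 3.375 - 1.265625 = 2.109375

2.109375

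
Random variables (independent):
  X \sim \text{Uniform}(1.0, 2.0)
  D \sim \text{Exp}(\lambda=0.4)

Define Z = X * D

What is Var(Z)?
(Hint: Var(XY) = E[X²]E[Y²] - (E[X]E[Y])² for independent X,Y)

Var(XY) = E[X²]E[Y²] - (E[X]E[Y])²
E[X] = 1.5, Var(X) = 0.083333333
E[D] = 2.5, Var(D) = 6.25
E[X²] = 0.083333333 + 1.5² = 2.3333333
E[D²] = 6.25 + 2.5² = 12.5
Var(Z) = 2.3333333*12.5 - (1.5*2.5)²
= 29.166667 - 14.0625 = 15.104167

15.104167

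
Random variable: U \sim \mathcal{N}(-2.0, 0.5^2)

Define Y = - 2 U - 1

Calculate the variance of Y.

For Y = aU + b: Var(Y) = a² * Var(U)
Var(U) = 0.5^2 = 0.25
Var(Y) = (-2)² * 0.25 = 4 * 0.25 = 1

1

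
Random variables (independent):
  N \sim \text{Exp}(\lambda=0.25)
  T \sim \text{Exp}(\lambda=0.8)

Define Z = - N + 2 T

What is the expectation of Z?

E[Z] = -1*E[N] + 2*E[T]
E[N] = 4
E[T] = 1.25
E[Z] = -1*4 + 2*1.25 = -1.5

-1.5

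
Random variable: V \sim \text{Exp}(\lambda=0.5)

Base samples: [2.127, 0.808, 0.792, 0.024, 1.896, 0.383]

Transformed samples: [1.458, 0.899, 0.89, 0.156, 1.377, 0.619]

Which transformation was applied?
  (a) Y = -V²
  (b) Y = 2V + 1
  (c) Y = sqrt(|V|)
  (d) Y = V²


Checking option (c) Y = sqrt(|V|):
  V = 2.127 -> Y = 1.458 ✓
  V = 0.808 -> Y = 0.899 ✓
  V = 0.792 -> Y = 0.89 ✓
All samples match this transformation.

(c) sqrt(|V|)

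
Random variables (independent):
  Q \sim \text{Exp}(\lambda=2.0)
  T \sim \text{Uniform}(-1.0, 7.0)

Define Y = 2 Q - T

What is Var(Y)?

For independent RVs: Var(aX + bY) = a²Var(X) + b²Var(Y)
Var(Q) = 0.25
Var(T) = 5.3333333
Var(Y) = 2²*0.25 + (-1)²*5.3333333
= 4*0.25 + 1*5.3333333 = 6.3333333

6.3333333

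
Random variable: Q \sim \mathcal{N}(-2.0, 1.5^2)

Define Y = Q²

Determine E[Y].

E[Q²] = Var(Q) + (E[Q])² = 2.25 + 4 = 6.25

6.25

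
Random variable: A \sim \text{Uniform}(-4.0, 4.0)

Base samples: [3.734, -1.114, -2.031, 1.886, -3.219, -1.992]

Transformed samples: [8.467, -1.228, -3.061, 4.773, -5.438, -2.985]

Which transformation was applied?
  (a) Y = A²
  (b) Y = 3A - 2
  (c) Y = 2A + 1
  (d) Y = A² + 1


Checking option (c) Y = 2A + 1:
  A = 3.734 -> Y = 8.467 ✓
  A = -1.114 -> Y = -1.228 ✓
  A = -2.031 -> Y = -3.061 ✓
All samples match this transformation.

(c) 2A + 1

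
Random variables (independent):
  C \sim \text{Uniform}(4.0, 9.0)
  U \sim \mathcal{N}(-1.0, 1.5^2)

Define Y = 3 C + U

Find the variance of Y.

For independent RVs: Var(aX + bY) = a²Var(X) + b²Var(Y)
Var(C) = 2.0833333
Var(U) = 2.25
Var(Y) = 3²*2.0833333 + 1²*2.25
= 9*2.0833333 + 1*2.25 = 21

21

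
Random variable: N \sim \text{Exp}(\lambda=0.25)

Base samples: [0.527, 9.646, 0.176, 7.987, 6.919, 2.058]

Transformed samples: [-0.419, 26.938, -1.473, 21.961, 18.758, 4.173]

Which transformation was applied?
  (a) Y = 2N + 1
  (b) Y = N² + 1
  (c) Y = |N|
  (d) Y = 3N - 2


Checking option (d) Y = 3N - 2:
  N = 0.527 -> Y = -0.419 ✓
  N = 9.646 -> Y = 26.938 ✓
  N = 0.176 -> Y = -1.473 ✓
All samples match this transformation.

(d) 3N - 2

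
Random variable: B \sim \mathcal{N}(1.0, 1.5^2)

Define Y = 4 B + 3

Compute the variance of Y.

For Y = aB + b: Var(Y) = a² * Var(B)
Var(B) = 1.5^2 = 2.25
Var(Y) = 4² * 2.25 = 16 * 2.25 = 36

36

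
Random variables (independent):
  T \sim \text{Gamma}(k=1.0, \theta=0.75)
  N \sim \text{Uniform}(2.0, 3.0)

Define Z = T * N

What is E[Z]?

For independent RVs: E[XY] = E[X]*E[Y]
E[T] = 0.75
E[N] = 2.5
E[Z] = 0.75 * 2.5 = 1.875

1.875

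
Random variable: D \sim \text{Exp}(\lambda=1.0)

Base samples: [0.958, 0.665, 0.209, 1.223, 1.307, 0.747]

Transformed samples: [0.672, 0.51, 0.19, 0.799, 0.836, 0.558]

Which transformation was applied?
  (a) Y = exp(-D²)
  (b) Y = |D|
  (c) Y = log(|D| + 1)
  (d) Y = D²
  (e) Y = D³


Checking option (c) Y = log(|D| + 1):
  D = 0.958 -> Y = 0.672 ✓
  D = 0.665 -> Y = 0.51 ✓
  D = 0.209 -> Y = 0.19 ✓
All samples match this transformation.

(c) log(|D| + 1)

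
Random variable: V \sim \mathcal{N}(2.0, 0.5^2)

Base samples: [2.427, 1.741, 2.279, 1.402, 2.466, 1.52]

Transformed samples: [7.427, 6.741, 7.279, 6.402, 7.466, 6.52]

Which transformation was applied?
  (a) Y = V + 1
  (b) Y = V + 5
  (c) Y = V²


Checking option (b) Y = V + 5:
  V = 2.427 -> Y = 7.427 ✓
  V = 1.741 -> Y = 6.741 ✓
  V = 2.279 -> Y = 7.279 ✓
All samples match this transformation.

(b) V + 5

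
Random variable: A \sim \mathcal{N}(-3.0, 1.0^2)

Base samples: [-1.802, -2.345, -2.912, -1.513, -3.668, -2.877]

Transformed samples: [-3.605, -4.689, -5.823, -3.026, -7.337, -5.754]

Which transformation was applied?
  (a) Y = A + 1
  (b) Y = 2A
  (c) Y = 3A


Checking option (b) Y = 2A:
  A = -1.802 -> Y = -3.605 ✓
  A = -2.345 -> Y = -4.689 ✓
  A = -2.912 -> Y = -5.823 ✓
All samples match this transformation.

(b) 2A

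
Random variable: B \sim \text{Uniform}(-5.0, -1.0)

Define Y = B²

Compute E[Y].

Using E[X²] = Var(X) + (E[X])²:
E[B] = -3
Var(B) = (-1 + 5)^2/12 = 1.3333333
E[B²] = 1.3333333 + (-3)² = 1.3333333 + 9 = 10.333333

10.333333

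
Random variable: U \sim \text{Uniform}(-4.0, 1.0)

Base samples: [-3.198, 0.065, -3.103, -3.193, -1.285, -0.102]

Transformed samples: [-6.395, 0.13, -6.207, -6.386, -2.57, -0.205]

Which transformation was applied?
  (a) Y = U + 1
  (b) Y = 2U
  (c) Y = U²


Checking option (b) Y = 2U:
  U = -3.198 -> Y = -6.395 ✓
  U = 0.065 -> Y = 0.13 ✓
  U = -3.103 -> Y = -6.207 ✓
All samples match this transformation.

(b) 2U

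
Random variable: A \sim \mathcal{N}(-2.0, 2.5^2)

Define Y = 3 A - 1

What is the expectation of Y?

For Y = 3A - 1:
E[Y] = 3 * E[A] - 1
E[A] = -2.0 = -2
E[Y] = 3 * (-2) - 1 = -7

-7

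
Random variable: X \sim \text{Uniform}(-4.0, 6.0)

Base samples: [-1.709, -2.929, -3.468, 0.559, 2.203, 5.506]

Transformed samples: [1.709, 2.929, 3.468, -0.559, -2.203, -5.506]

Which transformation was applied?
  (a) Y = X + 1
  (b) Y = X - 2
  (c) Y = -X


Checking option (c) Y = -X:
  X = -1.709 -> Y = 1.709 ✓
  X = -2.929 -> Y = 2.929 ✓
  X = -3.468 -> Y = 3.468 ✓
All samples match this transformation.

(c) -X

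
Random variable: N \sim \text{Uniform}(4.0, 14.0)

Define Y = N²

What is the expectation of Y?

E[N²] = Var(N) + (E[N])² = 8.3333333 + 81 = 89.333333

89.333333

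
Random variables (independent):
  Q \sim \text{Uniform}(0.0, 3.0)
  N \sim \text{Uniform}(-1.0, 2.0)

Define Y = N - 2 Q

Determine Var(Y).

For independent RVs: Var(aX + bY) = a²Var(X) + b²Var(Y)
Var(Q) = 0.75
Var(N) = 0.75
Var(Y) = (-2)²*0.75 + 1²*0.75
= 4*0.75 + 1*0.75 = 3.75

3.75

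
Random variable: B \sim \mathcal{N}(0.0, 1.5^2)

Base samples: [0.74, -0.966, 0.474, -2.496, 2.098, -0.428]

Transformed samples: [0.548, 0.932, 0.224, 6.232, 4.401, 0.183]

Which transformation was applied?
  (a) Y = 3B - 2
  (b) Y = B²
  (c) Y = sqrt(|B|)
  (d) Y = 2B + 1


Checking option (b) Y = B²:
  B = 0.74 -> Y = 0.548 ✓
  B = -0.966 -> Y = 0.932 ✓
  B = 0.474 -> Y = 0.224 ✓
All samples match this transformation.

(b) B²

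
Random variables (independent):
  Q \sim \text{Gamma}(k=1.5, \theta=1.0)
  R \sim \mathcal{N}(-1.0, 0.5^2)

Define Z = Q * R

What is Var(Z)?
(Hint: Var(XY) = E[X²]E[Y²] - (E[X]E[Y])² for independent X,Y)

Var(XY) = E[X²]E[Y²] - (E[X]E[Y])²
E[Q] = 1.5, Var(Q) = 1.5
E[R] = -1, Var(R) = 0.25
E[Q²] = 1.5 + 1.5² = 3.75
E[R²] = 0.25 + (-1)² = 1.25
Var(Z) = 3.75*1.25 - (1.5*(-1))²
= 4.6875 - 2.25 = 2.4375

2.4375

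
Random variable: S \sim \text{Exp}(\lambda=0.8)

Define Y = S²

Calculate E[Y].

Using E[X²] = Var(X) + (E[X])²:
E[S] = 1.25
Var(S) = 1/0.8^2 = 1.5625
E[S²] = 1.5625 + 1.25² = 1.5625 + 1.5625 = 3.125

3.125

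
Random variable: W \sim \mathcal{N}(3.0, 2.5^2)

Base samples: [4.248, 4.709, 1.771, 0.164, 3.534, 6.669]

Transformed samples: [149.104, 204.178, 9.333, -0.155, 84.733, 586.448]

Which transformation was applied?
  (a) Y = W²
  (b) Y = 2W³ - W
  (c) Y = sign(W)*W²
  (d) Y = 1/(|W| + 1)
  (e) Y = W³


Checking option (b) Y = 2W³ - W:
  W = 4.248 -> Y = 149.104 ✓
  W = 4.709 -> Y = 204.178 ✓
  W = 1.771 -> Y = 9.333 ✓
All samples match this transformation.

(b) 2W³ - W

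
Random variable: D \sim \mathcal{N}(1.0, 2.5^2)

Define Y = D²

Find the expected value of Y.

Using E[X²] = Var(X) + (E[X])²:
E[D] = 1
Var(D) = 2.5^2 = 6.25
E[D²] = 6.25 + 1² = 6.25 + 1 = 7.25

7.25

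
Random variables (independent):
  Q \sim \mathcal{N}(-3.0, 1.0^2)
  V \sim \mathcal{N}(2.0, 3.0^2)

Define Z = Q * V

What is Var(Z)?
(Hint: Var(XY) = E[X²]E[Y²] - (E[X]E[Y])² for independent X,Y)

Var(XY) = E[X²]E[Y²] - (E[X]E[Y])²
E[Q] = -3, Var(Q) = 1
E[V] = 2, Var(V) = 9
E[Q²] = 1 + (-3)² = 10
E[V²] = 9 + 2² = 13
Var(Z) = 10*13 - (-3*2)²
= 130 - 36 = 94

94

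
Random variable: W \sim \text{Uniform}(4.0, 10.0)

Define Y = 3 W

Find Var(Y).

For Y = aW + b: Var(Y) = a² * Var(W)
Var(W) = (10 - 4)^2/12 = 3
Var(Y) = 3² * 3 = 9 * 3 = 27

27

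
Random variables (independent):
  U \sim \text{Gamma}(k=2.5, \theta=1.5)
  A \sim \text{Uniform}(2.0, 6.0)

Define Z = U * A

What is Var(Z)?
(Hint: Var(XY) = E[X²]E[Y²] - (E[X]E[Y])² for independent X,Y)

Var(XY) = E[X²]E[Y²] - (E[X]E[Y])²
E[U] = 3.75, Var(U) = 5.625
E[A] = 4, Var(A) = 1.3333333
E[U²] = 5.625 + 3.75² = 19.6875
E[A²] = 1.3333333 + 4² = 17.333333
Var(Z) = 19.6875*17.333333 - (3.75*4)²
= 341.25 - 225 = 116.25

116.25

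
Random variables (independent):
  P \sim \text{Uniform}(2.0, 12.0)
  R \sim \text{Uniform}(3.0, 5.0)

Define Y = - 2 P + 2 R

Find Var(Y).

For independent RVs: Var(aX + bY) = a²Var(X) + b²Var(Y)
Var(P) = 8.3333333
Var(R) = 0.33333333
Var(Y) = (-2)²*8.3333333 + 2²*0.33333333
= 4*8.3333333 + 4*0.33333333 = 34.666667

34.666667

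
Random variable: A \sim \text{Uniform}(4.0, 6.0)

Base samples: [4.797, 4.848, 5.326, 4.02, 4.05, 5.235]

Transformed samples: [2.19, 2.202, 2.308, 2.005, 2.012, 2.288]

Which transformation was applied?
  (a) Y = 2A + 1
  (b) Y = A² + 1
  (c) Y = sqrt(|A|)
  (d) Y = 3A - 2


Checking option (c) Y = sqrt(|A|):
  A = 4.797 -> Y = 2.19 ✓
  A = 4.848 -> Y = 2.202 ✓
  A = 5.326 -> Y = 2.308 ✓
All samples match this transformation.

(c) sqrt(|A|)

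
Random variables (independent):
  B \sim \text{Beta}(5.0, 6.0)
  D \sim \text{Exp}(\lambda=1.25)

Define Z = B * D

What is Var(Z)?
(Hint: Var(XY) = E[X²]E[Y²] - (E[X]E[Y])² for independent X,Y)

Var(XY) = E[X²]E[Y²] - (E[X]E[Y])²
E[B] = 0.45454545, Var(B) = 0.020661157
E[D] = 0.8, Var(D) = 0.64
E[B²] = 0.020661157 + 0.45454545² = 0.22727273
E[D²] = 0.64 + 0.8² = 1.28
Var(Z) = 0.22727273*1.28 - (0.45454545*0.8)²
= 0.29090909 - 0.1322314 = 0.15867769

0.15867769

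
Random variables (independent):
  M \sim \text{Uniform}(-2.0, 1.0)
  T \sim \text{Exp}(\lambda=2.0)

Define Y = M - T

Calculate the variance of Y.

For independent RVs: Var(aX + bY) = a²Var(X) + b²Var(Y)
Var(M) = 0.75
Var(T) = 0.25
Var(Y) = 1²*0.75 + (-1)²*0.25
= 1*0.75 + 1*0.25 = 1

1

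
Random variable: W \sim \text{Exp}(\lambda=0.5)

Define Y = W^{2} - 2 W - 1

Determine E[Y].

E[Y] = 1*E[W²] - 2*E[W] - 1
E[W] = 2
E[W²] = Var(W) + (E[W])² = 4 + 4 = 8
E[Y] = 1*8 - 2*2 - 1 = 3

3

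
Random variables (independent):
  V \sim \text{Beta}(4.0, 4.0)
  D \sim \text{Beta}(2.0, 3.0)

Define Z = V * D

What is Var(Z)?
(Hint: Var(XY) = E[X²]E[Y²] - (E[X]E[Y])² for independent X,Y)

Var(XY) = E[X²]E[Y²] - (E[X]E[Y])²
E[V] = 0.5, Var(V) = 0.027777778
E[D] = 0.4, Var(D) = 0.04
E[V²] = 0.027777778 + 0.5² = 0.27777778
E[D²] = 0.04 + 0.4² = 0.2
Var(Z) = 0.27777778*0.2 - (0.5*0.4)²
= 0.055555556 - 0.04 = 0.015555556

0.015555556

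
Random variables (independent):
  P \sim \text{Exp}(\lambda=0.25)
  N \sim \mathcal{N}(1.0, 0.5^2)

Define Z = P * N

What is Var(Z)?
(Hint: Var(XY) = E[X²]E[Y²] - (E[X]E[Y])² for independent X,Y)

Var(XY) = E[X²]E[Y²] - (E[X]E[Y])²
E[P] = 4, Var(P) = 16
E[N] = 1, Var(N) = 0.25
E[P²] = 16 + 4² = 32
E[N²] = 0.25 + 1² = 1.25
Var(Z) = 32*1.25 - (4*1)²
= 40 - 16 = 24

24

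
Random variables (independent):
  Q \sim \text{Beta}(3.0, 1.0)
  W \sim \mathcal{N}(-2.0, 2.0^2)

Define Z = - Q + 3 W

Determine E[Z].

E[Z] = -1*E[Q] + 3*E[W]
E[Q] = 0.75
E[W] = -2
E[Z] = -1*0.75 + 3*(-2) = -6.75

-6.75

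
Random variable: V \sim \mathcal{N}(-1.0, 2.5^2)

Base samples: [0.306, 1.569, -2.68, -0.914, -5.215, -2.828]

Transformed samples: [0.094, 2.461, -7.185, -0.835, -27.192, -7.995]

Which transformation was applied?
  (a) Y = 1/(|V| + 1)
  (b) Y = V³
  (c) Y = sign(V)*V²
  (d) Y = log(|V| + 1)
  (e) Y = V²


Checking option (c) Y = sign(V)*V²:
  V = 0.306 -> Y = 0.094 ✓
  V = 1.569 -> Y = 2.461 ✓
  V = -2.68 -> Y = -7.185 ✓
All samples match this transformation.

(c) sign(V)*V²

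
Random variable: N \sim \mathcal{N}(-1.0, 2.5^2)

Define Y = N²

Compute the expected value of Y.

E[N²] = Var(N) + (E[N])² = 6.25 + 1 = 7.25

7.25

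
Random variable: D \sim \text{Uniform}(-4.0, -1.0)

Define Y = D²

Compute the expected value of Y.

Using E[X²] = Var(X) + (E[X])²:
E[D] = -2.5
Var(D) = (-1 + 4)^2/12 = 0.75
E[D²] = 0.75 + (-2.5)² = 0.75 + 6.25 = 7

7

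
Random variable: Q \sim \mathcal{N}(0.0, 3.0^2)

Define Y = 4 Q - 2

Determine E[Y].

For Y = 4Q - 2:
E[Y] = 4 * E[Q] - 2
E[Q] = 0.0 = 0
E[Y] = 4 * 0 - 2 = -2

-2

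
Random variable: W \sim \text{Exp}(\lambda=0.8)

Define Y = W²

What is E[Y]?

Using E[X²] = Var(X) + (E[X])²:
E[W] = 1.25
Var(W) = 1/0.8^2 = 1.5625
E[W²] = 1.5625 + 1.25² = 1.5625 + 1.5625 = 3.125

3.125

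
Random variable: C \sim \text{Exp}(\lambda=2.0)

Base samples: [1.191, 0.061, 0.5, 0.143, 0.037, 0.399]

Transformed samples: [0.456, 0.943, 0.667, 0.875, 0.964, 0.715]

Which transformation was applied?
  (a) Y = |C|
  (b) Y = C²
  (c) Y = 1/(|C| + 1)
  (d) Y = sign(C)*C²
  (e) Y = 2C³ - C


Checking option (c) Y = 1/(|C| + 1):
  C = 1.191 -> Y = 0.456 ✓
  C = 0.061 -> Y = 0.943 ✓
  C = 0.5 -> Y = 0.667 ✓
All samples match this transformation.

(c) 1/(|C| + 1)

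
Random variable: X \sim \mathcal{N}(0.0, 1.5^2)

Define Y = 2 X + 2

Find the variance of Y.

For Y = aX + b: Var(Y) = a² * Var(X)
Var(X) = 1.5^2 = 2.25
Var(Y) = 2² * 2.25 = 4 * 2.25 = 9

9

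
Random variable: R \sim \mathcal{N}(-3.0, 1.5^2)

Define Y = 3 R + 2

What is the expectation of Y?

For Y = 3R + 2:
E[Y] = 3 * E[R] + 2
E[R] = -3.0 = -3
E[Y] = 3 * (-3) + 2 = -7

-7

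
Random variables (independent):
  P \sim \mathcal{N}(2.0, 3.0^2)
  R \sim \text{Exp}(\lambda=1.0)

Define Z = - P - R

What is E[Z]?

E[Z] = -1*E[P] - 1*E[R]
E[P] = 2
E[R] = 1
E[Z] = -1*2 - 1*1 = -3

-3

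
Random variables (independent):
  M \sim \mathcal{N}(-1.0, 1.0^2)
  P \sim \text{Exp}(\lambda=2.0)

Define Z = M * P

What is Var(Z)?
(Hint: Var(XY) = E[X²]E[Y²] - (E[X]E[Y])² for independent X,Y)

Var(XY) = E[X²]E[Y²] - (E[X]E[Y])²
E[M] = -1, Var(M) = 1
E[P] = 0.5, Var(P) = 0.25
E[M²] = 1 + (-1)² = 2
E[P²] = 0.25 + 0.5² = 0.5
Var(Z) = 2*0.5 - (-1*0.5)²
= 1 - 0.25 = 0.75

0.75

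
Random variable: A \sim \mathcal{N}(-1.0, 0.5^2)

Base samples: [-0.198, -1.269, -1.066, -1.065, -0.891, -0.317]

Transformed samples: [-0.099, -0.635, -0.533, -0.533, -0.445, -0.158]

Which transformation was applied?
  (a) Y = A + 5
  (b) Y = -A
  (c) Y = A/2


Checking option (c) Y = A/2:
  A = -0.198 -> Y = -0.099 ✓
  A = -1.269 -> Y = -0.635 ✓
  A = -1.066 -> Y = -0.533 ✓
All samples match this transformation.

(c) A/2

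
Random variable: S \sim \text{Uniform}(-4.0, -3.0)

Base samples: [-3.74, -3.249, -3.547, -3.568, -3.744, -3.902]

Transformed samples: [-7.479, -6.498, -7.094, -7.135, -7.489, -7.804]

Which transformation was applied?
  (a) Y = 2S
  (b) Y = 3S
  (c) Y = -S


Checking option (a) Y = 2S:
  S = -3.74 -> Y = -7.479 ✓
  S = -3.249 -> Y = -6.498 ✓
  S = -3.547 -> Y = -7.094 ✓
All samples match this transformation.

(a) 2S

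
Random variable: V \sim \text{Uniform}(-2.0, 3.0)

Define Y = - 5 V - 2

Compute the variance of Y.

For Y = aV + b: Var(Y) = a² * Var(V)
Var(V) = (3 + 2)^2/12 = 2.0833333
Var(Y) = (-5)² * 2.0833333 = 25 * 2.0833333 = 52.083333

52.083333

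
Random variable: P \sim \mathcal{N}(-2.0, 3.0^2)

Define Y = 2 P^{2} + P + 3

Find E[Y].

E[Y] = 2*E[P²] + 1*E[P] + 3
E[P] = -2
E[P²] = Var(P) + (E[P])² = 9 + 4 = 13
E[Y] = 2*13 + 1*(-2) + 3 = 27

27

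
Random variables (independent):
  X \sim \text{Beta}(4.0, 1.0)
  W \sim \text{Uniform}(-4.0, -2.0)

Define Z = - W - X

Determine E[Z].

E[Z] = -1*E[X] - 1*E[W]
E[X] = 0.8
E[W] = -3
E[Z] = -1*0.8 - 1*(-3) = 2.2

2.2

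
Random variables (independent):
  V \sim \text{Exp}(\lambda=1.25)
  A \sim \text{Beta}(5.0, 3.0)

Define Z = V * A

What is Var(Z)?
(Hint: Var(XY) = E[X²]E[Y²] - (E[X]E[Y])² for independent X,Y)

Var(XY) = E[X²]E[Y²] - (E[X]E[Y])²
E[V] = 0.8, Var(V) = 0.64
E[A] = 0.625, Var(A) = 0.026041667
E[V²] = 0.64 + 0.8² = 1.28
E[A²] = 0.026041667 + 0.625² = 0.41666667
Var(Z) = 1.28*0.41666667 - (0.8*0.625)²
= 0.53333333 - 0.25 = 0.28333333

0.28333333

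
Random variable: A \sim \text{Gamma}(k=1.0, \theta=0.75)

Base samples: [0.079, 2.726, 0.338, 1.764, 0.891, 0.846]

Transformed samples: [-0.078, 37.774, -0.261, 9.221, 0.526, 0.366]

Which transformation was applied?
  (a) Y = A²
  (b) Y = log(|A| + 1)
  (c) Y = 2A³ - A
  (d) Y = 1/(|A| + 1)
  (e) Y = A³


Checking option (c) Y = 2A³ - A:
  A = 0.079 -> Y = -0.078 ✓
  A = 2.726 -> Y = 37.774 ✓
  A = 0.338 -> Y = -0.261 ✓
All samples match this transformation.

(c) 2A³ - A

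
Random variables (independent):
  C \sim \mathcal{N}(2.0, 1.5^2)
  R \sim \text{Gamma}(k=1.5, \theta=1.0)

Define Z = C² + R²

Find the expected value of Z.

E[Z] = E[C²] + E[R²]
E[C²] = Var(C) + E[C]² = 2.25 + 4 = 6.25
E[R²] = Var(R) + E[R]² = 1.5 + 2.25 = 3.75
E[Z] = 6.25 + 3.75 = 10

10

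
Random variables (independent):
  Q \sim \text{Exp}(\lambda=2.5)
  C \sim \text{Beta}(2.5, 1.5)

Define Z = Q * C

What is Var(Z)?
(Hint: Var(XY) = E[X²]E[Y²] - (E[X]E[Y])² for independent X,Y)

Var(XY) = E[X²]E[Y²] - (E[X]E[Y])²
E[Q] = 0.4, Var(Q) = 0.16
E[C] = 0.625, Var(C) = 0.046875
E[Q²] = 0.16 + 0.4² = 0.32
E[C²] = 0.046875 + 0.625² = 0.4375
Var(Z) = 0.32*0.4375 - (0.4*0.625)²
= 0.14 - 0.0625 = 0.0775

0.0775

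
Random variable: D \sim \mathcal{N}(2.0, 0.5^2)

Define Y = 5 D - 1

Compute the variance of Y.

For Y = aD + b: Var(Y) = a² * Var(D)
Var(D) = 0.5^2 = 0.25
Var(Y) = 5² * 0.25 = 25 * 0.25 = 6.25

6.25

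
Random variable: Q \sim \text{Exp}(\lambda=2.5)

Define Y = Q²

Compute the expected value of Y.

E[Q²] = Var(Q) + (E[Q])² = 0.16 + 0.16 = 0.32

0.32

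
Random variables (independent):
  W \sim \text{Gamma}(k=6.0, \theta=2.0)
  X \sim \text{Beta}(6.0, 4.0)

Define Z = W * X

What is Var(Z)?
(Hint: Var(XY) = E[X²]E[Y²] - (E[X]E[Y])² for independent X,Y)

Var(XY) = E[X²]E[Y²] - (E[X]E[Y])²
E[W] = 12, Var(W) = 24
E[X] = 0.6, Var(X) = 0.021818182
E[W²] = 24 + 12² = 168
E[X²] = 0.021818182 + 0.6² = 0.38181818
Var(Z) = 168*0.38181818 - (12*0.6)²
= 64.145455 - 51.84 = 12.305455

12.305455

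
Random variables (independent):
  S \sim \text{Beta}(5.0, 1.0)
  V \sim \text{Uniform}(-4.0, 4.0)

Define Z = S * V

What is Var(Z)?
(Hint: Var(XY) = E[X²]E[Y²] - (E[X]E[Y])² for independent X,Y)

Var(XY) = E[X²]E[Y²] - (E[X]E[Y])²
E[S] = 0.83333333, Var(S) = 0.01984127
E[V] = 0, Var(V) = 5.3333333
E[S²] = 0.01984127 + 0.83333333² = 0.71428571
E[V²] = 5.3333333 + 0² = 5.3333333
Var(Z) = 0.71428571*5.3333333 - (0.83333333*0)²
= 3.8095238 - 0 = 3.8095238

3.8095238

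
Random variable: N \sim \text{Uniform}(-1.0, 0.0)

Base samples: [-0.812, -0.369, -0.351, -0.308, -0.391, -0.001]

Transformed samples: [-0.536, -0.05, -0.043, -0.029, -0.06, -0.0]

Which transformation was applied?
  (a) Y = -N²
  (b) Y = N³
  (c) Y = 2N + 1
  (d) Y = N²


Checking option (b) Y = N³:
  N = -0.812 -> Y = -0.536 ✓
  N = -0.369 -> Y = -0.05 ✓
  N = -0.351 -> Y = -0.043 ✓
All samples match this transformation.

(b) N³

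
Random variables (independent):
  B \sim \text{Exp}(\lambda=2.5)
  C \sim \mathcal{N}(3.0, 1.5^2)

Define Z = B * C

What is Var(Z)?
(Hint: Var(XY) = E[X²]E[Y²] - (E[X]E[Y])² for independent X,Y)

Var(XY) = E[X²]E[Y²] - (E[X]E[Y])²
E[B] = 0.4, Var(B) = 0.16
E[C] = 3, Var(C) = 2.25
E[B²] = 0.16 + 0.4² = 0.32
E[C²] = 2.25 + 3² = 11.25
Var(Z) = 0.32*11.25 - (0.4*3)²
= 3.6 - 1.44 = 2.16

2.16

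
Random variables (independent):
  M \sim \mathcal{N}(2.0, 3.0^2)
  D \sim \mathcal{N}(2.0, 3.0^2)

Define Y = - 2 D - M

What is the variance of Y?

For independent RVs: Var(aX + bY) = a²Var(X) + b²Var(Y)
Var(M) = 9
Var(D) = 9
Var(Y) = (-1)²*9 + (-2)²*9
= 1*9 + 4*9 = 45

45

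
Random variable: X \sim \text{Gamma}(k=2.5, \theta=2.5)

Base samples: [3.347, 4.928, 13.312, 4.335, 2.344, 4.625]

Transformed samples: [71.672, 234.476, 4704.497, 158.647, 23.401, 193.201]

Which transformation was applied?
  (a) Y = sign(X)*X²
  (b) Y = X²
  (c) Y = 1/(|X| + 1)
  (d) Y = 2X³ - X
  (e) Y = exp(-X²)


Checking option (d) Y = 2X³ - X:
  X = 3.347 -> Y = 71.672 ✓
  X = 4.928 -> Y = 234.476 ✓
  X = 13.312 -> Y = 4704.497 ✓
All samples match this transformation.

(d) 2X³ - X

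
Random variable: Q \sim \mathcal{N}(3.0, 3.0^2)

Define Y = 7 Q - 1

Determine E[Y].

For Y = 7Q - 1:
E[Y] = 7 * E[Q] - 1
E[Q] = 3.0 = 3
E[Y] = 7 * 3 - 1 = 20

20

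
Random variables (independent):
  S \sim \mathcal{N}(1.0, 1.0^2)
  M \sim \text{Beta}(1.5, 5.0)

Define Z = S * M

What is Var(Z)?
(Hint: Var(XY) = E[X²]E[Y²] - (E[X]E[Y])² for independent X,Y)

Var(XY) = E[X²]E[Y²] - (E[X]E[Y])²
E[S] = 1, Var(S) = 1
E[M] = 0.23076923, Var(M) = 0.023668639
E[S²] = 1 + 1² = 2
E[M²] = 0.023668639 + 0.23076923² = 0.076923077
Var(Z) = 2*0.076923077 - (1*0.23076923)²
= 0.15384615 - 0.053254438 = 0.10059172

0.10059172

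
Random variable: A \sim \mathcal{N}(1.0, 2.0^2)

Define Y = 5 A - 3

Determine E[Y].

For Y = 5A - 3:
E[Y] = 5 * E[A] - 3
E[A] = 1.0 = 1
E[Y] = 5 * 1 - 3 = 2

2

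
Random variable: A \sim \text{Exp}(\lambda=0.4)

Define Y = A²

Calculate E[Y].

Using E[X²] = Var(X) + (E[X])²:
E[A] = 2.5
Var(A) = 1/0.4^2 = 6.25
E[A²] = 6.25 + 2.5² = 6.25 + 6.25 = 12.5

12.5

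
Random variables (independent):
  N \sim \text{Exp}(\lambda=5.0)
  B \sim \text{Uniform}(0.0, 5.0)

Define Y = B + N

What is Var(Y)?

For independent RVs: Var(aX + bY) = a²Var(X) + b²Var(Y)
Var(N) = 0.04
Var(B) = 2.0833333
Var(Y) = 1²*0.04 + 1²*2.0833333
= 1*0.04 + 1*2.0833333 = 2.1233333

2.1233333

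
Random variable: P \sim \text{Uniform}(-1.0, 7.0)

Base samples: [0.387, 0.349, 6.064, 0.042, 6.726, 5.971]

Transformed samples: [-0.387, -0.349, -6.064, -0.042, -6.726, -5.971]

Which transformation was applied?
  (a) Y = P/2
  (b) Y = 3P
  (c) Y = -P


Checking option (c) Y = -P:
  P = 0.387 -> Y = -0.387 ✓
  P = 0.349 -> Y = -0.349 ✓
  P = 6.064 -> Y = -6.064 ✓
All samples match this transformation.

(c) -P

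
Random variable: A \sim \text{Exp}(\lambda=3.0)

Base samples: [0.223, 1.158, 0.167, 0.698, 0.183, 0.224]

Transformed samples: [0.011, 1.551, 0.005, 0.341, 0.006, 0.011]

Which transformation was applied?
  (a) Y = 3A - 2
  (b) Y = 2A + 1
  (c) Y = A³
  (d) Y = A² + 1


Checking option (c) Y = A³:
  A = 0.223 -> Y = 0.011 ✓
  A = 1.158 -> Y = 1.551 ✓
  A = 0.167 -> Y = 0.005 ✓
All samples match this transformation.

(c) A³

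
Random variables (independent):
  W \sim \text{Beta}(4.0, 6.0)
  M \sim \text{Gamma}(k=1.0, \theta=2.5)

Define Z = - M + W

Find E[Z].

E[Z] = 1*E[W] - 1*E[M]
E[W] = 0.4
E[M] = 2.5
E[Z] = 1*0.4 - 1*2.5 = -2.1

-2.1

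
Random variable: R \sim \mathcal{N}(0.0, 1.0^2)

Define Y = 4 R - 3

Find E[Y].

For Y = 4R - 3:
E[Y] = 4 * E[R] - 3
E[R] = 0.0 = 0
E[Y] = 4 * 0 - 3 = -3

-3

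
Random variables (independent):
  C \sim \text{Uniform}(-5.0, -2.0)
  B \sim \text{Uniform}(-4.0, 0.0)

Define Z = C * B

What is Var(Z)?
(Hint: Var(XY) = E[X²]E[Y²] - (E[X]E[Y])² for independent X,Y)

Var(XY) = E[X²]E[Y²] - (E[X]E[Y])²
E[C] = -3.5, Var(C) = 0.75
E[B] = -2, Var(B) = 1.3333333
E[C²] = 0.75 + (-3.5)² = 13
E[B²] = 1.3333333 + (-2)² = 5.3333333
Var(Z) = 13*5.3333333 - (-3.5*(-2))²
= 69.333333 - 49 = 20.333333

20.333333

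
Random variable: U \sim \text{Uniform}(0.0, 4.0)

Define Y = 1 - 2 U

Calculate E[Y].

For Y = -2U + 1:
E[Y] = -2 * E[U] + 1
E[U] = (0 + 4)/2 = 2
E[Y] = -2 * 2 + 1 = -3

-3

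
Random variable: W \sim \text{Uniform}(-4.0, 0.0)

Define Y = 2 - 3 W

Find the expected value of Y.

For Y = -3W + 2:
E[Y] = -3 * E[W] + 2
E[W] = (-4 + 0)/2 = -2
E[Y] = -3 * (-2) + 2 = 8

8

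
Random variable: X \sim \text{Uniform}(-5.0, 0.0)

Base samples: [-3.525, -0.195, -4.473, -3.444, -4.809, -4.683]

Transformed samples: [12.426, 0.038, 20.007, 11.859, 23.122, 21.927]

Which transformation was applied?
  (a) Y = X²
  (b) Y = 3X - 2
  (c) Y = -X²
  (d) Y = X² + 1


Checking option (a) Y = X²:
  X = -3.525 -> Y = 12.426 ✓
  X = -0.195 -> Y = 0.038 ✓
  X = -4.473 -> Y = 20.007 ✓
All samples match this transformation.

(a) X²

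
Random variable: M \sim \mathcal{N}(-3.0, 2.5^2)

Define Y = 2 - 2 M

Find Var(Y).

For Y = aM + b: Var(Y) = a² * Var(M)
Var(M) = 2.5^2 = 6.25
Var(Y) = (-2)² * 6.25 = 4 * 6.25 = 25

25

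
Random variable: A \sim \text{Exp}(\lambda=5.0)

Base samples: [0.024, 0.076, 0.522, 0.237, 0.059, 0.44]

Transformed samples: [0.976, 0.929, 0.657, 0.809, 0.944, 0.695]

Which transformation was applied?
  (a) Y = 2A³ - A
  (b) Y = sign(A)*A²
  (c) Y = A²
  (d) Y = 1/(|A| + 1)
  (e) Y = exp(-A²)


Checking option (d) Y = 1/(|A| + 1):
  A = 0.024 -> Y = 0.976 ✓
  A = 0.076 -> Y = 0.929 ✓
  A = 0.522 -> Y = 0.657 ✓
All samples match this transformation.

(d) 1/(|A| + 1)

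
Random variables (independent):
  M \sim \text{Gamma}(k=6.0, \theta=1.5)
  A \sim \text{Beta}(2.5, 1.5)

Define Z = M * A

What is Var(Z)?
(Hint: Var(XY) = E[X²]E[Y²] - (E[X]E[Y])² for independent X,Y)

Var(XY) = E[X²]E[Y²] - (E[X]E[Y])²
E[M] = 9, Var(M) = 13.5
E[A] = 0.625, Var(A) = 0.046875
E[M²] = 13.5 + 9² = 94.5
E[A²] = 0.046875 + 0.625² = 0.4375
Var(Z) = 94.5*0.4375 - (9*0.625)²
= 41.34375 - 31.640625 = 9.703125

9.703125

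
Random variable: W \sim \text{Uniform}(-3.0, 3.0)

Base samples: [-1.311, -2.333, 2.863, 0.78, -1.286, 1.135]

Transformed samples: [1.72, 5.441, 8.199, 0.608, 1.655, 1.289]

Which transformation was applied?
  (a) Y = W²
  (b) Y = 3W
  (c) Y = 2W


Checking option (a) Y = W²:
  W = -1.311 -> Y = 1.72 ✓
  W = -2.333 -> Y = 5.441 ✓
  W = 2.863 -> Y = 8.199 ✓
All samples match this transformation.

(a) W²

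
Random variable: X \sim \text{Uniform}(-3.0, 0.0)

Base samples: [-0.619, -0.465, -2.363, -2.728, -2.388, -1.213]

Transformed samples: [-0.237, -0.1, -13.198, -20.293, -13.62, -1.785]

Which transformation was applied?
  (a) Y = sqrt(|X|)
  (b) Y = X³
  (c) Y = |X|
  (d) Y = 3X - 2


Checking option (b) Y = X³:
  X = -0.619 -> Y = -0.237 ✓
  X = -0.465 -> Y = -0.1 ✓
  X = -2.363 -> Y = -13.198 ✓
All samples match this transformation.

(b) X³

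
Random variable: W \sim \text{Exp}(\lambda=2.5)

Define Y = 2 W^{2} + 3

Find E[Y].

E[Y] = 2*E[W²] + 3
E[W] = 0.4
E[W²] = Var(W) + (E[W])² = 0.16 + 0.16 = 0.32
E[Y] = 2*0.32 + 3 = 3.64

3.64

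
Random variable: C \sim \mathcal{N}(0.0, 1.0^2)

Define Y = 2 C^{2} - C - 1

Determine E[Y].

E[Y] = 2*E[C²] - 1*E[C] - 1
E[C] = 0
E[C²] = Var(C) + (E[C])² = 1 + 0 = 1
E[Y] = 2*1 - 1*0 - 1 = 1

1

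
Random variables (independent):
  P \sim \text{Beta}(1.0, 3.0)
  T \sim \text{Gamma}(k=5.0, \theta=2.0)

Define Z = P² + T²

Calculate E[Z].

E[Z] = E[P²] + E[T²]
E[P²] = Var(P) + E[P]² = 0.0375 + 0.0625 = 0.1
E[T²] = Var(T) + E[T]² = 20 + 100 = 120
E[Z] = 0.1 + 120 = 120.1

120.1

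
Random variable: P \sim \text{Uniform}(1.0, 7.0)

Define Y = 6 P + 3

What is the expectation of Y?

For Y = 6P + 3:
E[Y] = 6 * E[P] + 3
E[P] = (1 + 7)/2 = 4
E[Y] = 6 * 4 + 3 = 27

27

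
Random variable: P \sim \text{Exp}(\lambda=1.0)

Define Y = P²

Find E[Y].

E[P²] = Var(P) + (E[P])² = 1 + 1 = 2

2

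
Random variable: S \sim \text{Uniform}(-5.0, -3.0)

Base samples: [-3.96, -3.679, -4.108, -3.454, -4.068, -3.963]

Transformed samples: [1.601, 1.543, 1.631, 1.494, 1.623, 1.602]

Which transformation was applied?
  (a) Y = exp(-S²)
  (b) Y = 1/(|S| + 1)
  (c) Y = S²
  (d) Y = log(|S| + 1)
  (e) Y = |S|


Checking option (d) Y = log(|S| + 1):
  S = -3.96 -> Y = 1.601 ✓
  S = -3.679 -> Y = 1.543 ✓
  S = -4.108 -> Y = 1.631 ✓
All samples match this transformation.

(d) log(|S| + 1)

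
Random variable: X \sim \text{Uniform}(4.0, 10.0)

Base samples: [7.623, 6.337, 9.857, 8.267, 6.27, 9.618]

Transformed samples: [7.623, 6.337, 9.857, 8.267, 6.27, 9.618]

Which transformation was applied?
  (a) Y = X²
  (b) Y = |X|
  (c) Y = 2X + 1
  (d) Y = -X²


Checking option (b) Y = |X|:
  X = 7.623 -> Y = 7.623 ✓
  X = 6.337 -> Y = 6.337 ✓
  X = 9.857 -> Y = 9.857 ✓
All samples match this transformation.

(b) |X|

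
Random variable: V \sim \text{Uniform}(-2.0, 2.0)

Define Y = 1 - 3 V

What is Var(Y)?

For Y = aV + b: Var(Y) = a² * Var(V)
Var(V) = (2 + 2)^2/12 = 1.3333333
Var(Y) = (-3)² * 1.3333333 = 9 * 1.3333333 = 12

12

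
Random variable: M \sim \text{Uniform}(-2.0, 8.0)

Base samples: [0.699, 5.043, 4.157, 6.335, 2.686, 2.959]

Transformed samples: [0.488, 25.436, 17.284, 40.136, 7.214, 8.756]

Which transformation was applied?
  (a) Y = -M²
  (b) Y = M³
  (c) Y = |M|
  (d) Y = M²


Checking option (d) Y = M²:
  M = 0.699 -> Y = 0.488 ✓
  M = 5.043 -> Y = 25.436 ✓
  M = 4.157 -> Y = 17.284 ✓
All samples match this transformation.

(d) M²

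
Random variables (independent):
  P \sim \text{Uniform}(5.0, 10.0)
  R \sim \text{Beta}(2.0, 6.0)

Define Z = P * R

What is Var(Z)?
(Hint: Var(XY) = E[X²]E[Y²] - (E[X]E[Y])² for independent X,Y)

Var(XY) = E[X²]E[Y²] - (E[X]E[Y])²
E[P] = 7.5, Var(P) = 2.0833333
E[R] = 0.25, Var(R) = 0.020833333
E[P²] = 2.0833333 + 7.5² = 58.333333
E[R²] = 0.020833333 + 0.25² = 0.083333333
Var(Z) = 58.333333*0.083333333 - (7.5*0.25)²
= 4.8611111 - 3.515625 = 1.3454861

1.3454861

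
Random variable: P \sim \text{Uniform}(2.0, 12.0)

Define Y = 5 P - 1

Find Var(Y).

For Y = aP + b: Var(Y) = a² * Var(P)
Var(P) = (12 - 2)^2/12 = 8.3333333
Var(Y) = 5² * 8.3333333 = 25 * 8.3333333 = 208.33333

208.33333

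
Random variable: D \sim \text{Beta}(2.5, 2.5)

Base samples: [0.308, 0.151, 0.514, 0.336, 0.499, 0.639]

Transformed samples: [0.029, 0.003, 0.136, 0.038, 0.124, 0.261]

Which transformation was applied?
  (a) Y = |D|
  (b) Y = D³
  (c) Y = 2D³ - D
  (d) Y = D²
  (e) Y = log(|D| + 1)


Checking option (b) Y = D³:
  D = 0.308 -> Y = 0.029 ✓
  D = 0.151 -> Y = 0.003 ✓
  D = 0.514 -> Y = 0.136 ✓
All samples match this transformation.

(b) D³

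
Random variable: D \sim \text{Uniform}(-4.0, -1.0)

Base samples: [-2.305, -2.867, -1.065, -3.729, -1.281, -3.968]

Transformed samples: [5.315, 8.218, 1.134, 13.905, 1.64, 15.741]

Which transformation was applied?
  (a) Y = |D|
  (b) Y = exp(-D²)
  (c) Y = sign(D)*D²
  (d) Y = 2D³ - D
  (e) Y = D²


Checking option (e) Y = D²:
  D = -2.305 -> Y = 5.315 ✓
  D = -2.867 -> Y = 8.218 ✓
  D = -1.065 -> Y = 1.134 ✓
All samples match this transformation.

(e) D²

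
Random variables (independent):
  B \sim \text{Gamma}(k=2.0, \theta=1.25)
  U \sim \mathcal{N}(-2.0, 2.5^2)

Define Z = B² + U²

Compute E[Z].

E[Z] = E[B²] + E[U²]
E[B²] = Var(B) + E[B]² = 3.125 + 6.25 = 9.375
E[U²] = Var(U) + E[U]² = 6.25 + 4 = 10.25
E[Z] = 9.375 + 10.25 = 19.625

19.625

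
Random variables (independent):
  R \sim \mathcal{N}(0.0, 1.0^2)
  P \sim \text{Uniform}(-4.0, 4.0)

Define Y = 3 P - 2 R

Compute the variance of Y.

For independent RVs: Var(aX + bY) = a²Var(X) + b²Var(Y)
Var(R) = 1
Var(P) = 5.3333333
Var(Y) = (-2)²*1 + 3²*5.3333333
= 4*1 + 9*5.3333333 = 52

52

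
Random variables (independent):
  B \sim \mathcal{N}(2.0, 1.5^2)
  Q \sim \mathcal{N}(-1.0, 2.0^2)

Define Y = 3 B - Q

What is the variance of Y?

For independent RVs: Var(aX + bY) = a²Var(X) + b²Var(Y)
Var(B) = 2.25
Var(Q) = 4
Var(Y) = 3²*2.25 + (-1)²*4
= 9*2.25 + 1*4 = 24.25

24.25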